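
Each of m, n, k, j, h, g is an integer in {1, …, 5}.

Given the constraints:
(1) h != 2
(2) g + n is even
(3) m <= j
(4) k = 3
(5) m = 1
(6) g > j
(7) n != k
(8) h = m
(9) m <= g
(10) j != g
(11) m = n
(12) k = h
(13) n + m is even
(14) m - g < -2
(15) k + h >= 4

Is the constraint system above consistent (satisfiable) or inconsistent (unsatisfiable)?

Constraint 4 fixes k = 3 and constraint 5 fixes m = 1. Constraints 8 and 12 give k = h = m, so k = m. But 3 ≠ 1 — contradiction.

Unsatisfiable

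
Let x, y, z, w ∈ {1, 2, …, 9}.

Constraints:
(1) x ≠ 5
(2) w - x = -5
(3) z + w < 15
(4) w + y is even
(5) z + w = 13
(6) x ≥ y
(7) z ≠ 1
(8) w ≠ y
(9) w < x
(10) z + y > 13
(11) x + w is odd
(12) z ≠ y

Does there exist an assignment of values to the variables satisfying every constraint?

Satisfiable

Setting (x, y, z, w) = (9, 6, 9, 4) satisfies everything: constraint 2: w - x = -5; constraint 3: z + w = 13; constraint 5: z + w = 13, and the others follow.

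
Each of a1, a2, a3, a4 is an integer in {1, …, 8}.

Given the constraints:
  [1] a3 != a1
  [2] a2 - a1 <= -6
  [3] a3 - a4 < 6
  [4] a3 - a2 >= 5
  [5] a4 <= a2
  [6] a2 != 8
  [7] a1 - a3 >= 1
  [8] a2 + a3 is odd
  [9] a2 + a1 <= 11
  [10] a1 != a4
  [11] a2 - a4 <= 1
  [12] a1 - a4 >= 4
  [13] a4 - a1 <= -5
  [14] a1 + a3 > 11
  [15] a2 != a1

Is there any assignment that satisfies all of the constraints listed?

Satisfiable

Take a1 = 7, a2 = 1, a3 = 6, a4 = 1. Then constraint 2: a2 - a1 = -6; constraint 3: a3 - a4 = 5, and every other listed constraint is also met.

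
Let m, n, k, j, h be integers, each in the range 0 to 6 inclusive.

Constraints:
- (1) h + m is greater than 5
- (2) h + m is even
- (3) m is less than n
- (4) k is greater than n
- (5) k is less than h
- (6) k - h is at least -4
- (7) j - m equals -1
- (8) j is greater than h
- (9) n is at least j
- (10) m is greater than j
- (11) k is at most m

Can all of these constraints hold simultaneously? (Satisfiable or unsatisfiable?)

Unsatisfiable

Constraints 3, 4, 5, 8, and 10 give h < j, j < m, m < n, n < k, k < h. Chaining: h < j < m < n < k < h, which forces h < h — impossible.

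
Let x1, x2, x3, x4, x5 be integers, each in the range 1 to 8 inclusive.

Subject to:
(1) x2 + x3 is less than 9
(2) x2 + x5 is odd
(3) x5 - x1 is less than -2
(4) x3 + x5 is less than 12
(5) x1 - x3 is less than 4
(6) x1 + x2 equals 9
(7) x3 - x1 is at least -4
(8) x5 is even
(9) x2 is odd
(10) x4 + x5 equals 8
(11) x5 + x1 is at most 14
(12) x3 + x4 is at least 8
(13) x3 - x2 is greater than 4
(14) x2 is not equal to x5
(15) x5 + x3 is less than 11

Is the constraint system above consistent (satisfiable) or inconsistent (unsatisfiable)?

Take x1 = 8, x2 = 1, x3 = 6, x4 = 4, x5 = 4. Then constraint 1: x2 + x3 = 7; constraint 3: x5 - x1 = -4, and every other listed constraint is also met.

Satisfiable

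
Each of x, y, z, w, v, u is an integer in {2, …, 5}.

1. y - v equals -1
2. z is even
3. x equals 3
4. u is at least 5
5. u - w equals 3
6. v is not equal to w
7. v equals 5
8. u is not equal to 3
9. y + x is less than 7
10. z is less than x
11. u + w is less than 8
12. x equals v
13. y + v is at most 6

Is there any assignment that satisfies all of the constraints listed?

Unsatisfiable

Constraint 3 fixes x = 3 and constraint 7 fixes v = 5, but constraint 12 requires x = v. Since 3 ≠ 5, contradiction.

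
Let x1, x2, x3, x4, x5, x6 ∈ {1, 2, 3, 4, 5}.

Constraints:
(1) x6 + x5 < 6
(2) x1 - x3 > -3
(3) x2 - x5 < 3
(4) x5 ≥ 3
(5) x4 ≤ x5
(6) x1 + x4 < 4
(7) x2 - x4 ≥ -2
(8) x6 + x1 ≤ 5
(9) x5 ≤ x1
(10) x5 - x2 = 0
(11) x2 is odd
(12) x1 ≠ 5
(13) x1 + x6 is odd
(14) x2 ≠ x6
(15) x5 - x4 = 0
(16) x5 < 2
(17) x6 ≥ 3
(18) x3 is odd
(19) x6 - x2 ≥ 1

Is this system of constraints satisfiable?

From constraint 17: x6 ≥ 3. From constraints 4 and 9: x1 ≥ x5 ≥ 3. Hence x6 + x1 ≥ 6. But constraint 8 requires x6 + x1 ≤ 5, and 5 < 6. Contradiction.

Unsatisfiable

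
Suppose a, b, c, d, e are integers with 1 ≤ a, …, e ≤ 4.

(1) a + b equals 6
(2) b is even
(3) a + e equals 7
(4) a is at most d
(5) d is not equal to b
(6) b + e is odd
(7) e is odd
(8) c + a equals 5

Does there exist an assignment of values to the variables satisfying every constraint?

Satisfiable

Setting (a, b, c, d, e) = (4, 2, 1, 4, 3) satisfies everything: constraint 1: a + b = 6; constraint 3: a + e = 7, and the others follow.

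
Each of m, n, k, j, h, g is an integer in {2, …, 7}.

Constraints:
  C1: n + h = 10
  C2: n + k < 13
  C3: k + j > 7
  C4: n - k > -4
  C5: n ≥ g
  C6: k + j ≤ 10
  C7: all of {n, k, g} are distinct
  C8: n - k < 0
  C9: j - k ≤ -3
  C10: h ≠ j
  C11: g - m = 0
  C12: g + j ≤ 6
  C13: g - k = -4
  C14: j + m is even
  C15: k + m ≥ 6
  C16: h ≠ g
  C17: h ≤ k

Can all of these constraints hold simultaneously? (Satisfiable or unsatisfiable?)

Satisfiable

Setting (m, n, k, j, h, g) = (2, 4, 6, 2, 6, 2) satisfies everything: constraint 1: n + h = 10; constraint 2: n + k = 10, and the others follow.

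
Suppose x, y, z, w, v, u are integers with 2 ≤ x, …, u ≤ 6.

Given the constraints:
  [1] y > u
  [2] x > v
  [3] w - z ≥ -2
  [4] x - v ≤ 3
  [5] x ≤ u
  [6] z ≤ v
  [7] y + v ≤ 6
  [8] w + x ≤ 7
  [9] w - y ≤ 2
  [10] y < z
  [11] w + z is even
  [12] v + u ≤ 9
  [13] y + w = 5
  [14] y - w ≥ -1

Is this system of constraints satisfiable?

Constraints 1, 2, 5, 6, and 10 give y < z, z ≤ v, v < x, x ≤ u, u < y. Chaining: y < z ≤ v < x ≤ u < y, which forces y < y — impossible.

Unsatisfiable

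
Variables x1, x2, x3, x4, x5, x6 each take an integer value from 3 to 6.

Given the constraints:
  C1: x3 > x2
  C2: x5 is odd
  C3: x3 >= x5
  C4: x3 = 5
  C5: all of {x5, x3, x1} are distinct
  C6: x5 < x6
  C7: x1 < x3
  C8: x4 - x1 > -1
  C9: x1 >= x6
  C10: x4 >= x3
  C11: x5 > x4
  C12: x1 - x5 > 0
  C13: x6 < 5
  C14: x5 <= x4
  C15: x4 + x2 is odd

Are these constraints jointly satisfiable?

Unsatisfiable

Constraints 7, 10, 11, and 12 give x1 < x3, x3 ≤ x4, x4 < x5, x5 < x1. Chaining: x1 < x3 ≤ x4 < x5 < x1, which forces x1 < x1 — impossible.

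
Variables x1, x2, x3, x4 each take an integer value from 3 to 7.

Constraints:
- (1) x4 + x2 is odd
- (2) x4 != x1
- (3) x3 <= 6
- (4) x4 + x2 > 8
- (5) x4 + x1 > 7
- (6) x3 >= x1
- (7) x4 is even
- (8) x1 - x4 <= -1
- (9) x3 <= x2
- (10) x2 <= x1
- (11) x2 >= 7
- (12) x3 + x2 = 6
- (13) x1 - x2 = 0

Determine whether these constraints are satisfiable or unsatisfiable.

From constraints 10 and 11: x1 ≥ x2 and x2 ≥ 7, so x1 ≥ 7. From constraints 3 and 6: x1 ≤ x3 and x3 ≤ 6, so x1 ≤ 6. But 6 < 7, so no value of x1 works.

Unsatisfiable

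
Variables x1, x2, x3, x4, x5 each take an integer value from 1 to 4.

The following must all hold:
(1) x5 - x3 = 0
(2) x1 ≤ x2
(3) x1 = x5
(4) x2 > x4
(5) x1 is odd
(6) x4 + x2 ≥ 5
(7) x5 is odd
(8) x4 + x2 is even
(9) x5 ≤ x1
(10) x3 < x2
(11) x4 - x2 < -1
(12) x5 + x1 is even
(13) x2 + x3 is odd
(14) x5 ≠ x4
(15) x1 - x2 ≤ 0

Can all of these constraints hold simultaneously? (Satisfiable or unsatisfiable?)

Try x1 = 1, x2 = 4, x3 = 1, x4 = 2, x5 = 1.
Check constraint 1: x5 - x3 = 0; constraint 6: x4 + x2 = 6. The remaining constraints are straightforward to verify.

Satisfiable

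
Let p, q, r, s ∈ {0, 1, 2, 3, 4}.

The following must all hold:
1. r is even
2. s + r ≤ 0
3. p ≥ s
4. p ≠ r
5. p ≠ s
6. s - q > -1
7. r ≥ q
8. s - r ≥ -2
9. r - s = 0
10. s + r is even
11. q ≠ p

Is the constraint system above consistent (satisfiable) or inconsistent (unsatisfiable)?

Satisfiable

Try p = 4, q = 0, r = 0, s = 0.
Check constraint 2: s + r = 0; constraint 6: s - q = 0. The remaining constraints are straightforward to verify.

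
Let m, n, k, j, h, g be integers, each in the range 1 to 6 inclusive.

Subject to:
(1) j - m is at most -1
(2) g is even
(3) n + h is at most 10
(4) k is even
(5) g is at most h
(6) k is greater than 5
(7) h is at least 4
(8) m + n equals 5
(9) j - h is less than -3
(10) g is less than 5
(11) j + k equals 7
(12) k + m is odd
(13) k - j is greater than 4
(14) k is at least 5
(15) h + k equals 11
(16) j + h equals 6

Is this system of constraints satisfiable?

Satisfiable

Try m = 3, n = 2, k = 6, j = 1, h = 5, g = 4.
Check constraint 1: j - m = -2; constraint 3: n + h = 7. The remaining constraints are straightforward to verify.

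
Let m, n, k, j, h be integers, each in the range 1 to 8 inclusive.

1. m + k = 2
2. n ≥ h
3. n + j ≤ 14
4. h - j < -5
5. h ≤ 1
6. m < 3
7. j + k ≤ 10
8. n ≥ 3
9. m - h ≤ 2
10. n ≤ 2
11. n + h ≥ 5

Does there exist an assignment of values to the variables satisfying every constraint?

Unsatisfiable

From constraint 10: n ≤ 2. From constraint 5: h ≤ 1. Hence n + h ≤ 3. But constraint 11 requires n + h ≥ 5, and 5 > 3. Contradiction.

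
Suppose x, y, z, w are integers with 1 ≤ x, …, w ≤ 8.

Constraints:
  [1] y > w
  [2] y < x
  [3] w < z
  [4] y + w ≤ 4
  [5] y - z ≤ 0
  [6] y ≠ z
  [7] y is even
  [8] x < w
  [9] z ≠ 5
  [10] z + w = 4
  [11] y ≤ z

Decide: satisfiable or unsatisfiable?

Constraints 1, 2, and 8 give w < y, y < x, x < w. Chaining: w < y < x < w, which forces w < w — impossible.

Unsatisfiable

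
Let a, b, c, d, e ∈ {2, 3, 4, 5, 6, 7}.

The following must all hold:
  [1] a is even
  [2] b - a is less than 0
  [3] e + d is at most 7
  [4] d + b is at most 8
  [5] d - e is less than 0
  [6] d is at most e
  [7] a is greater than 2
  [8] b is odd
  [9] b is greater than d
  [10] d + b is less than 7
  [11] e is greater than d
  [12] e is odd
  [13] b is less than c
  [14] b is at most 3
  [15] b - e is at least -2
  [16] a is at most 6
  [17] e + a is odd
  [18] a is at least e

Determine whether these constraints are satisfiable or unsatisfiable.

Setting (a, b, c, d, e) = (6, 3, 5, 2, 3) satisfies everything: constraint 2: b - a = -3; constraint 3: e + d = 5; constraint 4: d + b = 5, and the others follow.

Satisfiable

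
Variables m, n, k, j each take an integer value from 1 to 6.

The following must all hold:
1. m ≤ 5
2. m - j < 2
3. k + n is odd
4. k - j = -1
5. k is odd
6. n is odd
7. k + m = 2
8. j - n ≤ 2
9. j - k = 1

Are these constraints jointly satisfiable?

Unsatisfiable

Constraint 5 makes k odd and constraint 6 makes n odd, so k + n must be even. Constraint 3 says k + n is odd — contradiction.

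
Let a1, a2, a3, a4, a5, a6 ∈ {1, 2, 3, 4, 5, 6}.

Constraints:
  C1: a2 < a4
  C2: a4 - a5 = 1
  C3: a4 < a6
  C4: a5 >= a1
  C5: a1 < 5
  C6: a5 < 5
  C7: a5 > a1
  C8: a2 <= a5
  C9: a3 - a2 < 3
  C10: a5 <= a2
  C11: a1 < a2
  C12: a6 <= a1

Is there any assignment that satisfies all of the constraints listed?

Constraints 1, 3, 7, 10, and 12 give a4 < a6, a6 ≤ a1, a1 < a5, a5 ≤ a2, a2 < a4. Chaining: a4 < a6 ≤ a1 < a5 ≤ a2 < a4, which forces a4 < a4 — impossible.

Unsatisfiable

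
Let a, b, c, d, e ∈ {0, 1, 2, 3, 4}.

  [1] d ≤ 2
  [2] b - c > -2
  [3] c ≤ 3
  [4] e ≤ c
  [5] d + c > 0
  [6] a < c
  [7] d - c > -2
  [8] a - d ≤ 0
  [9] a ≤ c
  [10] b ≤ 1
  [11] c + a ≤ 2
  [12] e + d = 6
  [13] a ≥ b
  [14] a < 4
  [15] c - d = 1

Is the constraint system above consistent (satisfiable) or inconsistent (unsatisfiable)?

From constraints 3 and 4: e ≤ c ≤ 3. From constraint 1: d ≤ 2. Hence e + d ≤ 5. But constraint 12 requires e + d = 6, and 6 > 5. Contradiction.

Unsatisfiable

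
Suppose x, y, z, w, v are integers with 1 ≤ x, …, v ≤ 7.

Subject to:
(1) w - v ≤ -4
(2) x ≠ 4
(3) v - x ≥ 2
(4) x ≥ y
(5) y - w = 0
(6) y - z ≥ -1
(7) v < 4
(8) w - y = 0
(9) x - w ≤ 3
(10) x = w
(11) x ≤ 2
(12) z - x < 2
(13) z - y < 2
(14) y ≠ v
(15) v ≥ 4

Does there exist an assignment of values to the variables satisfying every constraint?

From constraint 15: v ≥ 4. From constraint 7: v ≤ 3. But 3 < 4, so no value of v works.

Unsatisfiable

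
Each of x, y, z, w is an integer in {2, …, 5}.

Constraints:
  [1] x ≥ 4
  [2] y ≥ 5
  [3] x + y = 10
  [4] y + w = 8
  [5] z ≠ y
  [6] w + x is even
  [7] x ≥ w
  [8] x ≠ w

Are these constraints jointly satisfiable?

Satisfiable

The assignment x = 5, y = 5, z = 2, w = 3 works:
  constraint 3 holds since x + y = 10.
  constraint 4 holds since y + w = 8.
  constraint 6 holds since w + x = 8 is even.
The rest check out directly.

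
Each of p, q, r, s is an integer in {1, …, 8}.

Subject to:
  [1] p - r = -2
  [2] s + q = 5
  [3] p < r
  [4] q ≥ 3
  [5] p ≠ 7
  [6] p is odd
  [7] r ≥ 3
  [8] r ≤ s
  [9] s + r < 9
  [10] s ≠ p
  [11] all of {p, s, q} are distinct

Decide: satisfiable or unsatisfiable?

From constraints 7 and 8: s ≥ r ≥ 3. From constraint 4: q ≥ 3. Hence s + q ≥ 6. But constraint 2 requires s + q = 5, and 5 < 6. Contradiction.

Unsatisfiable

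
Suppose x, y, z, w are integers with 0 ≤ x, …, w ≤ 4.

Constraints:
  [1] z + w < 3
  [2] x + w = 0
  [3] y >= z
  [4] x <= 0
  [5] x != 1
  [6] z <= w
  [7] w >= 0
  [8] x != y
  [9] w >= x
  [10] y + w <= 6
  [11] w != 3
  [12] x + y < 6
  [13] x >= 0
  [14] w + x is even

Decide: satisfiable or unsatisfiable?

Satisfiable

Try x = 0, y = 4, z = 0, w = 0.
Check constraint 1: z + w = 0; constraint 2: x + w = 0. The remaining constraints are straightforward to verify.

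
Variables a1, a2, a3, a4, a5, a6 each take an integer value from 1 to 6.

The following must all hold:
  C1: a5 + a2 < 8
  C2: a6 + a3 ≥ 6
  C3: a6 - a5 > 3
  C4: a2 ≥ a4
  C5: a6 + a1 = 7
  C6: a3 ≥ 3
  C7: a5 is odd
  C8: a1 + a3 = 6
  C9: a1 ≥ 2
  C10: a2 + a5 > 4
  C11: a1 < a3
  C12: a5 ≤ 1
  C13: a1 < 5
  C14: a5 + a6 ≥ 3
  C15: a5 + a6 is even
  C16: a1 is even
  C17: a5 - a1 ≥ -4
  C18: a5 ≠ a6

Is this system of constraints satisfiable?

One satisfying assignment is a1 = 2, a2 = 4, a3 = 4, a4 = 2, a5 = 1, a6 = 5.
For the less obvious constraints — constraint 1: a5 + a2 = 5; constraint 2: a6 + a3 = 9 — and the others hold by inspection.

Satisfiable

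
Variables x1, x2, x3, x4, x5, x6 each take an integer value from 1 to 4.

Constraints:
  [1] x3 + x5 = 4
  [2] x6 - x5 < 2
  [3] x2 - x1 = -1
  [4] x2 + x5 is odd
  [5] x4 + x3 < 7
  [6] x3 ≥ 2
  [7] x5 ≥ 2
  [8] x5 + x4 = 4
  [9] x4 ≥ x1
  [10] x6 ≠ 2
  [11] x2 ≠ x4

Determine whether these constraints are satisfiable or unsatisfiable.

The assignment x1 = 2, x2 = 1, x3 = 2, x4 = 2, x5 = 2, x6 = 3 works:
  constraint 1 holds since x3 + x5 = 4.
  constraint 2 holds since x6 - x5 = 1.
  constraint 3 holds since x2 - x1 = -1.
The rest check out directly.

Satisfiable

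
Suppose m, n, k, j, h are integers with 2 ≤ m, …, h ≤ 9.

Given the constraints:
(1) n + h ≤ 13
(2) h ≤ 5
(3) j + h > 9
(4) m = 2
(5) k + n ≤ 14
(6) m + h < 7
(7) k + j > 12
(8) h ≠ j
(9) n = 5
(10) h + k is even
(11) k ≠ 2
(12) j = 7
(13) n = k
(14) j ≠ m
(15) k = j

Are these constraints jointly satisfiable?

Constraint 9 fixes n = 5 and constraint 12 fixes j = 7. Constraints 13 and 15 give n = k = j, so n = j. But 5 ≠ 7 — contradiction.

Unsatisfiable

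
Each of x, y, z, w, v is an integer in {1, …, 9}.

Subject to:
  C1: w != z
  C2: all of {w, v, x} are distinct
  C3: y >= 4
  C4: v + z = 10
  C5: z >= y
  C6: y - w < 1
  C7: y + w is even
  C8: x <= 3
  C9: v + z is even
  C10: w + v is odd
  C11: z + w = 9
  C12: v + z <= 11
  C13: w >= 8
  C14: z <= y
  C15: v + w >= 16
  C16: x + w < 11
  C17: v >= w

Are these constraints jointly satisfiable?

From constraints 13 and 17: v ≥ w ≥ 8. From constraints 3 and 5: z ≥ y ≥ 4. Hence v + z ≥ 12. But constraint 4 requires v + z = 10, and 10 < 12. Contradiction.

Unsatisfiable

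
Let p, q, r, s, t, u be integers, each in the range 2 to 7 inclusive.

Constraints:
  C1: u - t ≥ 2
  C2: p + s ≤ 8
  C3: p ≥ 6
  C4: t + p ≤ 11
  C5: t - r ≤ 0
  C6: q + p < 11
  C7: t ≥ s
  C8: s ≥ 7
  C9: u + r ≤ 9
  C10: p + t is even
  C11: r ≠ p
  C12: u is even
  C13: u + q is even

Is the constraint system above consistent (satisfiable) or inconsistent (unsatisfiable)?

Unsatisfiable

From constraints 7 and 8: t ≥ s ≥ 7. From constraint 3: p ≥ 6. Hence t + p ≥ 13. But constraint 4 requires t + p ≤ 11, and 11 < 13. Contradiction.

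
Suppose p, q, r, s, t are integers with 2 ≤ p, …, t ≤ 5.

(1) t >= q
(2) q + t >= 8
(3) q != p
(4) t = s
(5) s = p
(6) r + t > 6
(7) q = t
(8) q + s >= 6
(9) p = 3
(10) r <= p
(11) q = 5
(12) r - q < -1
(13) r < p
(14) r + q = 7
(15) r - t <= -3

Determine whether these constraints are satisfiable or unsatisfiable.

Unsatisfiable

Constraint 11 fixes q = 5 and constraint 9 fixes p = 3. Constraints 4, 5, and 7 give q = t = s = p, so q = p. But 5 ≠ 3 — contradiction.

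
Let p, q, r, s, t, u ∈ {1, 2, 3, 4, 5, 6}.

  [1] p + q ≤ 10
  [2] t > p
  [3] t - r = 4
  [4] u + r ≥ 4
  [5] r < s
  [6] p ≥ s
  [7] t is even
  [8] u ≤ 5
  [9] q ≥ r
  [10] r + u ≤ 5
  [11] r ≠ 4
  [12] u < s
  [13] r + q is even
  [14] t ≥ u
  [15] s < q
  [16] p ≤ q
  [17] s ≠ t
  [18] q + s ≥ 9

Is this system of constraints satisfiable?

The assignment p = 4, q = 6, r = 2, s = 3, t = 6, u = 2 works:
  constraint 1 holds since p + q = 10.
  constraint 3 holds since t - r = 4.
  constraint 4 holds since u + r = 4.
The rest check out directly.

Satisfiable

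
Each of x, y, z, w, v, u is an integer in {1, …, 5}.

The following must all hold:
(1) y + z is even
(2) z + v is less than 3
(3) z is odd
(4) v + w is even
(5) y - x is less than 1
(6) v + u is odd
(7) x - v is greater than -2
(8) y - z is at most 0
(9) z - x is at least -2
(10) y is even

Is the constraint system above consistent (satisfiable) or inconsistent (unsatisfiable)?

Constraint 10 makes y even and constraint 3 makes z odd, so y + z must be odd. Constraint 1 says y + z is even — contradiction.

Unsatisfiable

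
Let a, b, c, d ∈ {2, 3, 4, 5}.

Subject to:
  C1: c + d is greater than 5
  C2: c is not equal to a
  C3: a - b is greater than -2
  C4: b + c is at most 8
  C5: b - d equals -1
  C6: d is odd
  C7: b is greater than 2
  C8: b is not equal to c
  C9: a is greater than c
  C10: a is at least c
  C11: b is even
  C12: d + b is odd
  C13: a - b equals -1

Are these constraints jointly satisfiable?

Satisfiable

Try a = 3, b = 4, c = 2, d = 5.
Check constraint 1: c + d = 7; constraint 3: a - b = -1. The remaining constraints are straightforward to verify.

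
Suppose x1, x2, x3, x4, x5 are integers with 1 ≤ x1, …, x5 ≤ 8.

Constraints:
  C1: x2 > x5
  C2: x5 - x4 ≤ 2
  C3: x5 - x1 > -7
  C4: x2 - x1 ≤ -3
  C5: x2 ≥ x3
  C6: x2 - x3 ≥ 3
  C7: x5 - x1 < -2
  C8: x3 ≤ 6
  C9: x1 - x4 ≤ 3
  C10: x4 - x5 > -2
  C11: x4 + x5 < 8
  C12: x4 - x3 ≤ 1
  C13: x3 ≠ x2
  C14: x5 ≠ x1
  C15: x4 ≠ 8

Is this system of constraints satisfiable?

Unsatisfiable

Constraints 4, 6, 9, and 12 give x4 − x1 ≥ -3, x1 − x2 ≥ 3, x2 − x3 ≥ 3, x3 − x4 ≥ -1.
Adding all 4 inequalities: the left sides telescope to 0, and the right sides sum to (-3) + 3 + 3 + (-1) = 2. So 0 ≥ 2, which is false.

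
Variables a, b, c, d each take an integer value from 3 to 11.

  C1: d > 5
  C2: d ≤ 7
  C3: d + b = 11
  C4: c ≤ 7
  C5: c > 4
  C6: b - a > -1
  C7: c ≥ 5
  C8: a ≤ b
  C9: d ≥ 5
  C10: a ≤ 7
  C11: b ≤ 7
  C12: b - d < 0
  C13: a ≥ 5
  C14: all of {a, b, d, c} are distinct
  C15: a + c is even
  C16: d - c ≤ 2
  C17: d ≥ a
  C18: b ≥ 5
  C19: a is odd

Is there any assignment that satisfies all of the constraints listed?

Unsatisfiable

Constraints 2, 4, 7, 9, 10, 11, 13, and 18 confine each of a, b, d, c to the 3 values {5, …, 7}.
Constraint 14 requires all 4 of them to be distinct, but only 3 values are available — impossible by the pigeonhole principle.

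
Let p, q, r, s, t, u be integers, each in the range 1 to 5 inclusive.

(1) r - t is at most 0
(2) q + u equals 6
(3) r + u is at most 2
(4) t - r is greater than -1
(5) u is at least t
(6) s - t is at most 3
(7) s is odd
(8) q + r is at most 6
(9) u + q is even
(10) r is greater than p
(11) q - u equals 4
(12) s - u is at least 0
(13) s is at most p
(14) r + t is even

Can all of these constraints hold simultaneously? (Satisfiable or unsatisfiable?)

Unsatisfiable

Constraints 1, 5, 10, 12, and 13 give r ≤ t, t ≤ u, u ≤ s, s ≤ p, p < r. Chaining: r ≤ t ≤ u ≤ s ≤ p < r, which forces r < r — impossible.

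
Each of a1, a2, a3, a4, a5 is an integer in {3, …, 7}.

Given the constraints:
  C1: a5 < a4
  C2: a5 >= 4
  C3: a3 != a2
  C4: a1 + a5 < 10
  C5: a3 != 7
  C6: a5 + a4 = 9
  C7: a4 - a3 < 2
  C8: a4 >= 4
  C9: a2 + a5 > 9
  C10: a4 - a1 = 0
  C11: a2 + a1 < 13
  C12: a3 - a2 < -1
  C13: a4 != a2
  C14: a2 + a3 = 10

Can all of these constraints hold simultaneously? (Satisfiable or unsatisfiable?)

Satisfiable

Take a1 = 5, a2 = 6, a3 = 4, a4 = 5, a5 = 4. Then constraint 4: a1 + a5 = 9; constraint 6: a5 + a4 = 9; constraint 7: a4 - a3 = 1, and every other listed constraint is also met.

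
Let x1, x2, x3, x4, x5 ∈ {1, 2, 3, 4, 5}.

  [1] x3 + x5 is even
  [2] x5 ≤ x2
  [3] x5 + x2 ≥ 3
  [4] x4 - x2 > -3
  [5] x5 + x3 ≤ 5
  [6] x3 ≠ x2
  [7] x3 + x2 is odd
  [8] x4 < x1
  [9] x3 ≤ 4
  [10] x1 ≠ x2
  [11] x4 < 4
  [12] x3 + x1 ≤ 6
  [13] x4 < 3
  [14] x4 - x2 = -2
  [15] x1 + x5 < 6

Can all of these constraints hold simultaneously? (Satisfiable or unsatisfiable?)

Satisfiable

Setting (x1, x2, x3, x4, x5) = (2, 3, 2, 1, 2) satisfies everything: constraint 3: x5 + x2 = 5; constraint 4: x4 - x2 = -2; constraint 5: x5 + x3 = 4, and the others follow.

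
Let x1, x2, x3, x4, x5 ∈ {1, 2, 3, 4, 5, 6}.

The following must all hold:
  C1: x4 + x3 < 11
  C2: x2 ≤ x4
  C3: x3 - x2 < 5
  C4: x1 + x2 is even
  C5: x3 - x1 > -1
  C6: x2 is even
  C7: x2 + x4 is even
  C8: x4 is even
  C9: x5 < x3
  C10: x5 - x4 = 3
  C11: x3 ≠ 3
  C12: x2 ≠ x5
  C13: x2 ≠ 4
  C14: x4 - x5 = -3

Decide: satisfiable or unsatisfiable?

Satisfiable

Take x1 = 6, x2 = 2, x3 = 6, x4 = 2, x5 = 5. Then constraint 1: x4 + x3 = 8; constraint 3: x3 - x2 = 4; constraint 5: x3 - x1 = 0, and every other listed constraint is also met.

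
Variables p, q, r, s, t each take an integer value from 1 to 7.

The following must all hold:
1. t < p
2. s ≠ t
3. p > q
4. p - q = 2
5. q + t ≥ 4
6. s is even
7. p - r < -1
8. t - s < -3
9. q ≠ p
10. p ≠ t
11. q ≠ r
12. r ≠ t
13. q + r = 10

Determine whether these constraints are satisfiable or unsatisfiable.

Satisfiable

Take p = 5, q = 3, r = 7, s = 6, t = 2. Then constraint 4: p - q = 2; constraint 5: q + t = 5; constraint 7: p - r = -2, and every other listed constraint is also met.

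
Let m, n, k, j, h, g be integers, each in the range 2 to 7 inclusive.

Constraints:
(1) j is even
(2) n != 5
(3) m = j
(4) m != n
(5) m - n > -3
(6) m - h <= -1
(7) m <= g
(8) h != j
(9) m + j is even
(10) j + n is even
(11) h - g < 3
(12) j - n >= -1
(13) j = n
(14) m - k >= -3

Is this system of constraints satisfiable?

Unsatisfiable

From constraints 3 and 13, m = j = n, so m = n. But constraint 4 says m ≠ n. Contradiction.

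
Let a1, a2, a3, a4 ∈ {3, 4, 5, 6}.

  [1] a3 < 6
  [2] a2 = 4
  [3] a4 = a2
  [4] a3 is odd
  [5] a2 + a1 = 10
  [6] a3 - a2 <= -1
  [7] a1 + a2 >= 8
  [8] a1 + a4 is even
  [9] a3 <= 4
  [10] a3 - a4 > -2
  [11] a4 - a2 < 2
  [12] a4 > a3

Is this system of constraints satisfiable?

Satisfiable

The assignment a1 = 6, a2 = 4, a3 = 3, a4 = 4 works:
  constraint 5 holds since a2 + a1 = 10.
  constraint 6 holds since a3 - a2 = -1.
The rest check out directly.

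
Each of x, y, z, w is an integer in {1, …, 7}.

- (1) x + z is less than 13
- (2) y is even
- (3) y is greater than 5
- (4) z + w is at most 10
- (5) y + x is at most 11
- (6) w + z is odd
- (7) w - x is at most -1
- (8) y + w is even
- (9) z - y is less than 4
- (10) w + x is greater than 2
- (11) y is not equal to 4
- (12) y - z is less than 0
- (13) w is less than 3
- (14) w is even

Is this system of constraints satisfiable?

Setting (x, y, z, w) = (3, 6, 7, 2) satisfies everything: constraint 1: x + z = 10; constraint 4: z + w = 9; constraint 5: y + x = 9, and the others follow.

Satisfiable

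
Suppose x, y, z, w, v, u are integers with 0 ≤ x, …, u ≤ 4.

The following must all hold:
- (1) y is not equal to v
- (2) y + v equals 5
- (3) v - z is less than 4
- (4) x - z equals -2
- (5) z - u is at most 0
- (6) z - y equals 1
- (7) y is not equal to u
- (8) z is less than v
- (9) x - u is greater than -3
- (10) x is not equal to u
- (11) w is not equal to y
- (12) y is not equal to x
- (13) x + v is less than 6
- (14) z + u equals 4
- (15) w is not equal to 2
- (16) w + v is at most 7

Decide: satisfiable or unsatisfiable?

Satisfiable

The assignment x = 0, y = 1, z = 2, w = 0, v = 4, u = 2 works:
  constraint 2 holds since y + v = 5.
  constraint 3 holds since v - z = 2.
The rest check out directly.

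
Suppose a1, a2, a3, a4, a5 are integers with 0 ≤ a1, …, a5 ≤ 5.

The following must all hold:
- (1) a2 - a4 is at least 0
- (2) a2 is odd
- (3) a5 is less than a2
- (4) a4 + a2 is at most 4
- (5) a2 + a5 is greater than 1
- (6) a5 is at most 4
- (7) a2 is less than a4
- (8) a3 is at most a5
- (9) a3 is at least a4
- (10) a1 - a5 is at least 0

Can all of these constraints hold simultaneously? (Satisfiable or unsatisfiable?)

Constraints 3, 7, 8, and 9 give a2 < a4, a4 ≤ a3, a3 ≤ a5, a5 < a2. Chaining: a2 < a4 ≤ a3 ≤ a5 < a2, which forces a2 < a2 — impossible.

Unsatisfiable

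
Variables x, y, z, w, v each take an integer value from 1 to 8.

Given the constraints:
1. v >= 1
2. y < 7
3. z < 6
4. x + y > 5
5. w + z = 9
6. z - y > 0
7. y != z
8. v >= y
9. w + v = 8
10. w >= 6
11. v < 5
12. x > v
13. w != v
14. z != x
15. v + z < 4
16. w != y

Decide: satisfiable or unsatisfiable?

One satisfying assignment is x = 5, y = 1, z = 2, w = 7, v = 1.
For the less obvious constraints — constraint 4: x + y = 6; constraint 5: w + z = 9; constraint 6: z - y = 1 — and the others hold by inspection.

Satisfiable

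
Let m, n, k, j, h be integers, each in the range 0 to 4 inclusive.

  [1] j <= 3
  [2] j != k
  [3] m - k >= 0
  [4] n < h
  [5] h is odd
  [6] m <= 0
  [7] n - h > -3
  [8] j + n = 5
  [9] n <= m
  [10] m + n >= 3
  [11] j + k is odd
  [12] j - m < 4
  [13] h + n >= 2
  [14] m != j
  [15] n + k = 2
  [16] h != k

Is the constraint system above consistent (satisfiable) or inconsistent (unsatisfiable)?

From constraint 1: j ≤ 3. From constraints 6 and 9: n ≤ m ≤ 0. Hence j + n ≤ 3. But constraint 8 requires j + n = 5, and 5 > 3. Contradiction.

Unsatisfiable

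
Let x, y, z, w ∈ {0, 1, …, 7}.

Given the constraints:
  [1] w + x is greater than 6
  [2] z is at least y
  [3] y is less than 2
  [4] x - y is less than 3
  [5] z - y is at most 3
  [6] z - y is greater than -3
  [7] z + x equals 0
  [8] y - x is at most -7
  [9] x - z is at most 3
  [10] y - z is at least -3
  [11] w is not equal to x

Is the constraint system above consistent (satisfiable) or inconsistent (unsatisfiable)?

Unsatisfiable

Constraints 8, 9, and 10 give y − z ≥ -3, z − x ≥ -3, x − y ≥ 7.
Adding all 3 inequalities: the left sides telescope to 0, and the right sides sum to (-3) + (-3) + 7 = 1. So 0 ≥ 1, which is false.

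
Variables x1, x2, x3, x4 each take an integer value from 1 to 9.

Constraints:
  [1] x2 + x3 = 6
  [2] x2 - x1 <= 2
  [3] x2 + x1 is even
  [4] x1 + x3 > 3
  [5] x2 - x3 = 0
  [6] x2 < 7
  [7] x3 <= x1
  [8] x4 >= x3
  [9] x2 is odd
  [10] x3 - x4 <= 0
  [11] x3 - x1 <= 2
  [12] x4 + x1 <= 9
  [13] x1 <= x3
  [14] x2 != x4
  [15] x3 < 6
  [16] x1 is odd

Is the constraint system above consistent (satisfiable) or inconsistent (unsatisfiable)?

Satisfiable

Take x1 = 3, x2 = 3, x3 = 3, x4 = 6. Then constraint 1: x2 + x3 = 6; constraint 2: x2 - x1 = 0, and every other listed constraint is also met.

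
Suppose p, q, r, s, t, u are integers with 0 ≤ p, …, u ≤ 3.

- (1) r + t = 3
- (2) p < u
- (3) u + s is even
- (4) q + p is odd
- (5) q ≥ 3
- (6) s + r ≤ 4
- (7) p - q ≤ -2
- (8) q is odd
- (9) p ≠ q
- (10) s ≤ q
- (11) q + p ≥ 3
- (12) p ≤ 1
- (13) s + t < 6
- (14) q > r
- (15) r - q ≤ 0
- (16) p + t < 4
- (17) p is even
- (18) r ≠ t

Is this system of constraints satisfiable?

Satisfiable

Take p = 0, q = 3, r = 1, s = 3, t = 2, u = 3. Then constraint 1: r + t = 3; constraint 6: s + r = 4; constraint 7: p - q = -3, and every other listed constraint is also met.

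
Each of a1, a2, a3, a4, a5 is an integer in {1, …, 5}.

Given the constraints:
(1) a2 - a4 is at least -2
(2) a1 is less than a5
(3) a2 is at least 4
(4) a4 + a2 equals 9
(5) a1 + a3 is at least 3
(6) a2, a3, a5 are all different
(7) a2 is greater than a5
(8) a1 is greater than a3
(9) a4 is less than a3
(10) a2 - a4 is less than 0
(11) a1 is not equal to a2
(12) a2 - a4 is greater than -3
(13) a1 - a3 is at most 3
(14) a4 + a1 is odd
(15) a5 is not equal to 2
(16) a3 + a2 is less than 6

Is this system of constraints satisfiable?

Constraints 2, 7, 8, 9, and 10 give a4 < a3, a3 < a1, a1 < a5, a5 < a2, a2 < a4. Chaining: a4 < a3 < a1 < a5 < a2 < a4, which forces a4 < a4 — impossible.

Unsatisfiable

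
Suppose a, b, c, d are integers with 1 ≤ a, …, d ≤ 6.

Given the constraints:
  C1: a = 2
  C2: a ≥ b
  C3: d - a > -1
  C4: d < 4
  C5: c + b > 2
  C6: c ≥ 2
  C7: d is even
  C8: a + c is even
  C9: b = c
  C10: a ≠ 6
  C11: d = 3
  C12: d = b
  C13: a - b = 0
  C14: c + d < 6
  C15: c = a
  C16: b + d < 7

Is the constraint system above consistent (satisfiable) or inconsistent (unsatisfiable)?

Unsatisfiable

Constraint 11 fixes d = 3 and constraint 1 fixes a = 2. Constraints 9, 12, and 15 give d = b = c = a, so d = a. But 3 ≠ 2 — contradiction.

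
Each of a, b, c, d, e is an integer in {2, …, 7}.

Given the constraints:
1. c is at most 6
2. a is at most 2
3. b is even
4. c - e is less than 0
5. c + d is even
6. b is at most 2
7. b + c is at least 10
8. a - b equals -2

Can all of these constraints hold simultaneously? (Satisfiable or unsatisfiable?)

From constraint 6: b ≤ 2. From constraint 1: c ≤ 6. Hence b + c ≤ 8. But constraint 7 requires b + c ≥ 10, and 10 > 8. Contradiction.

Unsatisfiable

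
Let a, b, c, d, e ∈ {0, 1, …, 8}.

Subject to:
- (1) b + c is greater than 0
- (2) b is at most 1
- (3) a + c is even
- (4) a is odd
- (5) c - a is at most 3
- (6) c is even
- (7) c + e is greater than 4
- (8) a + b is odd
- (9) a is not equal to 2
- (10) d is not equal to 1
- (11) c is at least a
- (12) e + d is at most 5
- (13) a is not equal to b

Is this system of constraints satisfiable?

Unsatisfiable

Constraint 4 makes a odd and constraint 6 makes c even, so a + c must be odd. Constraint 3 says a + c is even — contradiction.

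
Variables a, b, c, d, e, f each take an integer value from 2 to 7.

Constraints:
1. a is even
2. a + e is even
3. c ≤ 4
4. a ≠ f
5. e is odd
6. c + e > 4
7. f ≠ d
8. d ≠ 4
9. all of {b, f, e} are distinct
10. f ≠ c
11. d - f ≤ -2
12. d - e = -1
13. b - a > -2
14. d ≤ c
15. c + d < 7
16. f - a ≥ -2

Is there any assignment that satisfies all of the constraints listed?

Unsatisfiable

Constraint 1 makes a even and constraint 5 makes e odd, so a + e must be odd. Constraint 2 says a + e is even — contradiction.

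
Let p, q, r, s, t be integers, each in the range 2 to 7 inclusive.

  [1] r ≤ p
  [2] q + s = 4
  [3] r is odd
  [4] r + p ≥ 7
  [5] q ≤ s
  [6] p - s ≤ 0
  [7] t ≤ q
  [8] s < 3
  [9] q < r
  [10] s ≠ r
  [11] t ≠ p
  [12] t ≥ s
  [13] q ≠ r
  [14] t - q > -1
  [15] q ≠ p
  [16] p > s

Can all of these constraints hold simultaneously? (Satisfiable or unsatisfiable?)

Unsatisfiable

Constraints 1, 6, 7, 9, and 12 give q < r, r ≤ p, p ≤ s, s ≤ t, t ≤ q. Chaining: q < r ≤ p ≤ s ≤ t ≤ q, which forces q < q — impossible.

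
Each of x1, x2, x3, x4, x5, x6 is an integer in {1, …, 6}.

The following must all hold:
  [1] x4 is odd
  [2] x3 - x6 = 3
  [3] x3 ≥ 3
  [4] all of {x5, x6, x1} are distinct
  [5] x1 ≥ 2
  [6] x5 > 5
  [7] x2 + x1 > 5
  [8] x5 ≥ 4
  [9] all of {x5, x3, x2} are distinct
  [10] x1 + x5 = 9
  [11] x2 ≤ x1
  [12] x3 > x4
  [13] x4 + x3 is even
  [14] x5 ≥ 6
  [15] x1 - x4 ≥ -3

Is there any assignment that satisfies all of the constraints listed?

One satisfying assignment is x1 = 3, x2 = 3, x3 = 5, x4 = 3, x5 = 6, x6 = 2.
For the less obvious constraints — constraint 2: x3 - x6 = 3; constraint 7: x2 + x1 = 6 — and the others hold by inspection.

Satisfiable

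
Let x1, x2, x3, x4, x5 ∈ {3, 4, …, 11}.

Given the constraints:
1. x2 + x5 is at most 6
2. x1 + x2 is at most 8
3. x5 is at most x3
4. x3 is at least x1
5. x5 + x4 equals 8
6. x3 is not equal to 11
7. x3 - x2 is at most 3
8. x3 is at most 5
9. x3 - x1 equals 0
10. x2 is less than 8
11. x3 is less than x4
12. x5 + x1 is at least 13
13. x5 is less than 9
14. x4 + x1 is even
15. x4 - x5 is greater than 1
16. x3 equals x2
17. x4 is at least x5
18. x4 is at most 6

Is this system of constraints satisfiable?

From constraints 17 and 18: x5 ≤ x4 ≤ 6. From constraints 4 and 8: x1 ≤ x3 ≤ 5. Hence x5 + x1 ≤ 11. But constraint 12 requires x5 + x1 ≥ 13, and 13 > 11. Contradiction.

Unsatisfiable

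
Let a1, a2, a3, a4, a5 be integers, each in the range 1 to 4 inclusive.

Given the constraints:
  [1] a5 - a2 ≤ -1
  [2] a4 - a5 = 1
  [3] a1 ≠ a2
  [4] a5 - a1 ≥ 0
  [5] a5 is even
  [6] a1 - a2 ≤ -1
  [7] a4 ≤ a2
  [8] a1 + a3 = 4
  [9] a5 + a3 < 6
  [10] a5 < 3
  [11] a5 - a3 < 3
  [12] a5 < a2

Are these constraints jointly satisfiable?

Try a1 = 2, a2 = 3, a3 = 2, a4 = 3, a5 = 2.
Check constraint 1: a5 - a2 = -1; constraint 2: a4 - a5 = 1; constraint 4: a5 - a1 = 0. The remaining constraints are straightforward to verify.

Satisfiable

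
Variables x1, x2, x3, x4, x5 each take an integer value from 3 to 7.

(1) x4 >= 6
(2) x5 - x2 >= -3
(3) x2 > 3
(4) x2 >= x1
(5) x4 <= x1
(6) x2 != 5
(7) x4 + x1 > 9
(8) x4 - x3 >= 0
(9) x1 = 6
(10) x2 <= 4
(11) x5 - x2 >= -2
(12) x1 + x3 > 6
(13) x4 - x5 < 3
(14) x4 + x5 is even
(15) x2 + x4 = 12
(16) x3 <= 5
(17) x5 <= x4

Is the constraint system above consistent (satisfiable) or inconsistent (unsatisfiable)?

Unsatisfiable

From constraints 1 and 5: x1 ≥ x4 and x4 ≥ 6, so x1 ≥ 6. From constraints 4 and 10: x1 ≤ x2 and x2 ≤ 4, so x1 ≤ 4. But 4 < 6, so no value of x1 works.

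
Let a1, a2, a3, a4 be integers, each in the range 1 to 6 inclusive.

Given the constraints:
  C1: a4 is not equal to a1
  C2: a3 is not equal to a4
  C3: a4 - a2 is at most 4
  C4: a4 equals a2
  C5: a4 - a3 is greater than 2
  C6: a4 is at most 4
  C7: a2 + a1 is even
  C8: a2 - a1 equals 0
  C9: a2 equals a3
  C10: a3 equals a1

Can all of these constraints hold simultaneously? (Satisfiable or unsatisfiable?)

From constraints 4, 9, and 10, a4 = a2 = a3 = a1, so a4 = a1. But constraint 1 says a4 ≠ a1. Contradiction.

Unsatisfiable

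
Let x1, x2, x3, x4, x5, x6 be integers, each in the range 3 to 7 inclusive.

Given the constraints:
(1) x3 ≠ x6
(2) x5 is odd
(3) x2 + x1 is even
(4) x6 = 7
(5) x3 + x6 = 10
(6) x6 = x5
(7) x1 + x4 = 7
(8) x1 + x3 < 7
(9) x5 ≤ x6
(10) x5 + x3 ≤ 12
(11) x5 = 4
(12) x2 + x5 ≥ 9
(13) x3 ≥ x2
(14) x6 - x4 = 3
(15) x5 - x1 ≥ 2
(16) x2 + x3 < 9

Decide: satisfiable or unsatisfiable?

Constraint 4 fixes x6 = 7 and constraint 11 fixes x5 = 4, but constraint 6 requires x6 = x5. Since 7 ≠ 4, contradiction.

Unsatisfiable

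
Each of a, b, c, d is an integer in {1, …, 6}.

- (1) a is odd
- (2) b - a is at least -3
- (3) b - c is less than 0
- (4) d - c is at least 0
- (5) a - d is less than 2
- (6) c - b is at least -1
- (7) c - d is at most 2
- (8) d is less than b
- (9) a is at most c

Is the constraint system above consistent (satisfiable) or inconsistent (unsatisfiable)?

Constraints 3, 4, and 8 give d < b, b < c, c ≤ d. Chaining: d < b < c ≤ d, which forces d < d — impossible.

Unsatisfiable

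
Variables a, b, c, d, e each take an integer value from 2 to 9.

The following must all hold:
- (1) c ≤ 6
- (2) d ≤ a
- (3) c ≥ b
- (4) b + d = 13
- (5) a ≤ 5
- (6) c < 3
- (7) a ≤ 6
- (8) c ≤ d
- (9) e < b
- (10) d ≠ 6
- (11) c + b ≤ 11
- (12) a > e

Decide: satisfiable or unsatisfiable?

Unsatisfiable

From constraints 1 and 3: b ≤ c ≤ 6. From constraints 2 and 5: d ≤ a ≤ 5. Hence b + d ≤ 11. But constraint 4 requires b + d = 13, and 13 > 11. Contradiction.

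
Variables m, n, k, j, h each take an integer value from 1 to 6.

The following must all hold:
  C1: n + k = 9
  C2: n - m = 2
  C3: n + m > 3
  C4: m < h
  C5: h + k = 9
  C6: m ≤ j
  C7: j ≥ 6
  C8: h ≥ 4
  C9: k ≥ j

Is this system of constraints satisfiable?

Unsatisfiable

From constraint 8: h ≥ 4. From constraints 7 and 9: k ≥ j ≥ 6. Hence h + k ≥ 10. But constraint 5 requires h + k = 9, and 9 < 10. Contradiction.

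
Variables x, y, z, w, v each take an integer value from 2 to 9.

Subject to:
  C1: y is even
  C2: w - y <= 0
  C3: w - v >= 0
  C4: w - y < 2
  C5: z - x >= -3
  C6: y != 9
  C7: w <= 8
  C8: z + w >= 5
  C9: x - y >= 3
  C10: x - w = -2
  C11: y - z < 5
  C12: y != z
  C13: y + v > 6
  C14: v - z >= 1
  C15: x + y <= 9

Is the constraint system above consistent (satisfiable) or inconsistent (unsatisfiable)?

Constraints 2, 3, 5, 9, and 14 give w − v ≥ 0, v − z ≥ 1, z − x ≥ -3, x − y ≥ 3, y − w ≥ 0.
Adding all 5 inequalities: the left sides telescope to 0, and the right sides sum to 0 + 1 + (-3) + 3 + 0 = 1. So 0 ≥ 1, which is false.

Unsatisfiable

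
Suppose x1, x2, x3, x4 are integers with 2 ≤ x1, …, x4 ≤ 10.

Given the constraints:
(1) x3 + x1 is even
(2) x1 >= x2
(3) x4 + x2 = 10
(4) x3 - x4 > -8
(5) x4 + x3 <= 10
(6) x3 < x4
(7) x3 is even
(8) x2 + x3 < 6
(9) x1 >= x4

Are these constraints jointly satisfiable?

Satisfiable

Take x1 = 8, x2 = 2, x3 = 2, x4 = 8. Then constraint 3: x4 + x2 = 10; constraint 4: x3 - x4 = -6; constraint 5: x4 + x3 = 10, and every other listed constraint is also met.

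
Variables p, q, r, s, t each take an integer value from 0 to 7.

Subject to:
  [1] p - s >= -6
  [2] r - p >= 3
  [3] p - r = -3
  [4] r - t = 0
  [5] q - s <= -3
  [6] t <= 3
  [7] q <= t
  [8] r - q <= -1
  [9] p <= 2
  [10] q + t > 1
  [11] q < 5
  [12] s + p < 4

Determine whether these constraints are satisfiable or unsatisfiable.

Unsatisfiable

Constraints 1, 2, 5, and 8 give s − q ≥ 3, q − r ≥ 1, r − p ≥ 3, p − s ≥ -6.
Adding all 4 inequalities: the left sides telescope to 0, and the right sides sum to 3 + 1 + 3 + (-6) = 1. So 0 ≥ 1, which is false.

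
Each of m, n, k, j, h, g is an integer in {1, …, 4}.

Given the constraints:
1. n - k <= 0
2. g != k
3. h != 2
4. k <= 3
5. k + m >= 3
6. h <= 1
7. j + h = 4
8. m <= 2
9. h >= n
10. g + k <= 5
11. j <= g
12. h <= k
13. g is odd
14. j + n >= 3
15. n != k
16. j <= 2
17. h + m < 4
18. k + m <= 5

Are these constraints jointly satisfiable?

From constraint 16: j ≤ 2. From constraint 6: h ≤ 1. Hence j + h ≤ 3. But constraint 7 requires j + h = 4, and 4 > 3. Contradiction.

Unsatisfiable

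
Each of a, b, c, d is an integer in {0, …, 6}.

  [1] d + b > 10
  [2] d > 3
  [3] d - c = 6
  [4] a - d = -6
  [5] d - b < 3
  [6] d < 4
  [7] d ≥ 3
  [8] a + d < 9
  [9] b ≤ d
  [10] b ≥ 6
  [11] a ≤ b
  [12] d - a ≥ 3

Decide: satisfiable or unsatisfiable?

Unsatisfiable

From constraints 9 and 10: d ≥ b and b ≥ 6, so d ≥ 6. From constraint 6: d ≤ 3. But 3 < 6, so no value of d works.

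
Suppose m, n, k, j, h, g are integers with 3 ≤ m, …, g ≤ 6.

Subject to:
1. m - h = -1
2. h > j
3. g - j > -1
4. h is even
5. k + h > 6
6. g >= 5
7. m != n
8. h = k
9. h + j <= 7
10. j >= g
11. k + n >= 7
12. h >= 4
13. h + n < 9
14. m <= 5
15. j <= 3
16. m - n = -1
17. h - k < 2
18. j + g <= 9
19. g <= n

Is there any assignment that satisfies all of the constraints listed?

From constraint 12: h ≥ 4. From constraints 6 and 10: j ≥ g ≥ 5. Hence h + j ≥ 9. But constraint 9 requires h + j ≤ 7, and 7 < 9. Contradiction.

Unsatisfiable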